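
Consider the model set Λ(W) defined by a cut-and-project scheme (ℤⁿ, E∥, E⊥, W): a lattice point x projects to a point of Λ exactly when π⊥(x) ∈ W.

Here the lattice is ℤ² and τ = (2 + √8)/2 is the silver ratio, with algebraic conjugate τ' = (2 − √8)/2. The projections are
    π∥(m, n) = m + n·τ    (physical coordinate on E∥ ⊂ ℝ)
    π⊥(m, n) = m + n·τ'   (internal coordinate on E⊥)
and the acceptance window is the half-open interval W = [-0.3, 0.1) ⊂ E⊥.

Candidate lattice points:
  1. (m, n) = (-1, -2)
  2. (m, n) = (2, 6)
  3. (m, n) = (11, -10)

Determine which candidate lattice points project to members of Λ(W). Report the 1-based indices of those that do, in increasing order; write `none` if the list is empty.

1

Numerically τ ≈ 2.41421 and τ' = −1/τ ≈ -0.41421.
candidate 1: (m,n)=(-1,-2) → π∥ = -1-2·τ ≈ -5.82843, π⊥ = -1-2·τ' ≈ -0.17157 ∈ [-0.3, 0.1) ⇒ IN Λ
candidate 2: (m,n)=(2,6) → π∥ = 2+6·τ ≈ 16.48528, π⊥ = 2+6·τ' ≈ -0.48528 ∉ [-0.3, 0.1) ⇒ out
candidate 3: (m,n)=(11,-10) → π∥ = 11-10·τ ≈ -13.14214, π⊥ = 11-10·τ' ≈ 15.14214 ∉ [-0.3, 0.1) ⇒ out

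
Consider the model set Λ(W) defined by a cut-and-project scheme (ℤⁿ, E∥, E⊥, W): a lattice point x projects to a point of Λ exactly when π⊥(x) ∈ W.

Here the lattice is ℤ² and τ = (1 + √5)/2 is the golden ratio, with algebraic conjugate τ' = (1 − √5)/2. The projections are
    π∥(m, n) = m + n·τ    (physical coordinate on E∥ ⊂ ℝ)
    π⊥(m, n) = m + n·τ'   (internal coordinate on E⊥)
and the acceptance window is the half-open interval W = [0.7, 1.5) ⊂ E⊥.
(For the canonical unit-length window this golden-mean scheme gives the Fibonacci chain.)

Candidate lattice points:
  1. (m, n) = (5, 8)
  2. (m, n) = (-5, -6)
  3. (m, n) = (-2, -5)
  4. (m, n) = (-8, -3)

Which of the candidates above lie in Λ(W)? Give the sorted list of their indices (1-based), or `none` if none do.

Compute τ' = (1−√5)/2 = -0.618034, so π⊥(m,n) = m -0.618034·n.
candidate 1: (m,n)=(5,8) → π∥ = 5+8·τ ≈ 17.944272, π⊥ = 5+8·τ' ≈ 0.055728 ∉ [0.7, 1.5) ⇒ out
candidate 2: (m,n)=(-5,-6) → π∥ = -5-6·τ ≈ -14.708204, π⊥ = -5-6·τ' ≈ -1.291796 ∉ [0.7, 1.5) ⇒ out
candidate 3: (m,n)=(-2,-5) → π∥ = -2-5·τ ≈ -10.090170, π⊥ = -2-5·τ' ≈ 1.090170 ∈ [0.7, 1.5) ⇒ IN Λ
candidate 4: (m,n)=(-8,-3) → π∥ = -8-3·τ ≈ -12.854102, π⊥ = -8-3·τ' ≈ -6.145898 ∉ [0.7, 1.5) ⇒ out

3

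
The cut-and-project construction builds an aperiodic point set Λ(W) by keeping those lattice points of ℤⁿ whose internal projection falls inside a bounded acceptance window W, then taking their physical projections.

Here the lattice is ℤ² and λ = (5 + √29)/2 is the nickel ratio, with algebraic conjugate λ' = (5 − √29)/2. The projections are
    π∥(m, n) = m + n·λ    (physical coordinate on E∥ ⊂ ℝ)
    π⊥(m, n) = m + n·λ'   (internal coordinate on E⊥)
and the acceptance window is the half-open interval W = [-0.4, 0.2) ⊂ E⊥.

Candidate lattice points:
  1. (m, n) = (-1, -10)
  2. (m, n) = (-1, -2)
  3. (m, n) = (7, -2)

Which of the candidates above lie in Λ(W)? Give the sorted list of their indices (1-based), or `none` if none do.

Compute λ' = (5−√29)/2 = -0.1926, so π⊥(m,n) = m -0.1926·n.
[1] lift (-1,-10): star map gives 0.9258; window check -0.4 ≤ 0.9258 < 0.2 is false → out
[2] lift (-1,-2): star map gives -0.6148; window check -0.4 ≤ -0.6148 < 0.2 is false → out
[3] lift (7,-2): star map gives 7.3852; window check -0.4 ≤ 7.3852 < 0.2 is false → out

none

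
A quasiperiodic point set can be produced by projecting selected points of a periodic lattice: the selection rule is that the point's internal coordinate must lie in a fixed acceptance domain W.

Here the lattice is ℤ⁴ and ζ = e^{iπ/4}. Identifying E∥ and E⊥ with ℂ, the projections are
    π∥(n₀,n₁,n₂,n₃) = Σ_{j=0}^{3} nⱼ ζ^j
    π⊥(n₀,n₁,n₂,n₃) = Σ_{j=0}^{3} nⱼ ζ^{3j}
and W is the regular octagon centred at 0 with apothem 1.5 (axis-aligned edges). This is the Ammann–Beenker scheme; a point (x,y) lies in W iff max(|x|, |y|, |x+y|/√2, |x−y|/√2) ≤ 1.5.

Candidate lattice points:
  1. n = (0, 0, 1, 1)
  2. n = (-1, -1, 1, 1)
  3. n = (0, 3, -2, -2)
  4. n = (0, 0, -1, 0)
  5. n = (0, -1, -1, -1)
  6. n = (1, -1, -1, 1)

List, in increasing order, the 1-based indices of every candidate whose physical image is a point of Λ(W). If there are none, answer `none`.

1, 2, 4, 5

Internal map: ζ^{3j} for j=0..3 gives (1,0), (−√2/2,√2/2), (0,−1), (√2/2,√2/2).
#1 (0, 0, 1, 1): internal (0.707107, -0.292893); octagon support 0.707107 vs apothem 1.5 → ∈ W
#2 (-1, -1, 1, 1): internal (0.414214, -1.000000); octagon support 1.000000 vs apothem 1.5 → ∈ W
#3 (0, 3, -2, -2): internal (-3.535534, 2.707107); octagon support 4.414214 vs apothem 1.5 → ∉ W
#4 (0, 0, -1, 0): internal (0.000000, 1.000000); octagon support 1.000000 vs apothem 1.5 → ∈ W
#5 (0, -1, -1, -1): internal (0.000000, -0.414214); octagon support 0.414214 vs apothem 1.5 → ∈ W
#6 (1, -1, -1, 1): internal (2.414214, 1.000000); octagon support 2.414214 vs apothem 1.5 → ∉ W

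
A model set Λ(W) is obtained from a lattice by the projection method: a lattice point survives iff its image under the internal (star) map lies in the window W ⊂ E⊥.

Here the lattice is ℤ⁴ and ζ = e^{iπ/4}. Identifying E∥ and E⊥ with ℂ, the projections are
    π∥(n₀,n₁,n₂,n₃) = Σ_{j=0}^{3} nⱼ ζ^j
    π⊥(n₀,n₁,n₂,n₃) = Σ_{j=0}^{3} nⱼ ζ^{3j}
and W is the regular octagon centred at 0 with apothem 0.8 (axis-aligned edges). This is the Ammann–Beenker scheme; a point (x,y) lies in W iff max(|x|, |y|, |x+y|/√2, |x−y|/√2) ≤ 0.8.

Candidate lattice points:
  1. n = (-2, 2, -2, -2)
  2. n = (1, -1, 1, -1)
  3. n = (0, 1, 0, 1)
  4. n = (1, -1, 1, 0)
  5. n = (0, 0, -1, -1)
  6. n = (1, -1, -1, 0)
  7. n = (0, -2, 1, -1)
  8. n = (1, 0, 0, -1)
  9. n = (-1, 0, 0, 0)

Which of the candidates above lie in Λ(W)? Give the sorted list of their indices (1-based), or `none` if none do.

5, 8

π⊥(n) = n₀ + n₁ζ³ + n₂ζ⁶ + n₃ζ⁹ where ζ = e^{iπ/4}.
candidate 1: n = (-2, 2, -2, -2) → π⊥ ≈ (-4.8284, +2.0000); max(|x|,|y|,|x±y|/√2) = 4.8284 > 0.8 ⇒ ∉ W
candidate 2: n = (1, -1, 1, -1) → π⊥ ≈ (+1.0000, -2.4142); max(|x|,|y|,|x±y|/√2) = 2.4142 > 0.8 ⇒ ∉ W
candidate 3: n = (0, 1, 0, 1) → π⊥ ≈ (+0.0000, +1.4142); max(|x|,|y|,|x±y|/√2) = 1.4142 > 0.8 ⇒ ∉ W
candidate 4: n = (1, -1, 1, 0) → π⊥ ≈ (+1.7071, -1.7071); max(|x|,|y|,|x±y|/√2) = 2.4142 > 0.8 ⇒ ∉ W
candidate 5: n = (0, 0, -1, -1) → π⊥ ≈ (-0.7071, +0.2929); max(|x|,|y|,|x±y|/√2) = 0.7071 ≤ 0.8 ⇒ ∈ W
candidate 6: n = (1, -1, -1, 0) → π⊥ ≈ (+1.7071, +0.2929); max(|x|,|y|,|x±y|/√2) = 1.7071 > 0.8 ⇒ ∉ W
candidate 7: n = (0, -2, 1, -1) → π⊥ ≈ (+0.7071, -3.1213); max(|x|,|y|,|x±y|/√2) = 3.1213 > 0.8 ⇒ ∉ W
candidate 8: n = (1, 0, 0, -1) → π⊥ ≈ (+0.2929, -0.7071); max(|x|,|y|,|x±y|/√2) = 0.7071 ≤ 0.8 ⇒ ∈ W
candidate 9: n = (-1, 0, 0, 0) → π⊥ ≈ (-1.0000, +0.0000); max(|x|,|y|,|x±y|/√2) = 1.0000 > 0.8 ⇒ ∉ W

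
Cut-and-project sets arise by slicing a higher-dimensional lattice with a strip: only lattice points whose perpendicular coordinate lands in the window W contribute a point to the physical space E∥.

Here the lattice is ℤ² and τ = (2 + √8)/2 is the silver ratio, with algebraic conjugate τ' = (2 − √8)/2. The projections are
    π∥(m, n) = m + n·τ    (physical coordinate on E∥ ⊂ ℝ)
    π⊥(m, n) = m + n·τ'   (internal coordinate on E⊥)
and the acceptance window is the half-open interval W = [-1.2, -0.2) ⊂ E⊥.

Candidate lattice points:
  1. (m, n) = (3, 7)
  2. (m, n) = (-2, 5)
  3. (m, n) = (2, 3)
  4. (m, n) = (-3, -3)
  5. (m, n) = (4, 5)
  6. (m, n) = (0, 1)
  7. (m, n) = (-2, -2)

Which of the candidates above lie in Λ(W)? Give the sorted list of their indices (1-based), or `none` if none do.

6, 7

Compute τ' = (2−√8)/2 = -0.41421, so π⊥(m,n) = m -0.41421·n.
[1] lift (3,7): star map gives 0.10051; window check -1.2 ≤ 0.10051 < -0.2 is false → out
[2] lift (-2,5): star map gives -4.07107; window check -1.2 ≤ -4.07107 < -0.2 is false → out
[3] lift (2,3): star map gives 0.75736; window check -1.2 ≤ 0.75736 < -0.2 is false → out
[4] lift (-3,-3): star map gives -1.75736; window check -1.2 ≤ -1.75736 < -0.2 is false → out
[5] lift (4,5): star map gives 1.92893; window check -1.2 ≤ 1.92893 < -0.2 is false → out
[6] lift (0,1): star map gives -0.41421; window check -1.2 ≤ -0.41421 < -0.2 is true → IN Λ
[7] lift (-2,-2): star map gives -1.17157; window check -1.2 ≤ -1.17157 < -0.2 is true → IN Λ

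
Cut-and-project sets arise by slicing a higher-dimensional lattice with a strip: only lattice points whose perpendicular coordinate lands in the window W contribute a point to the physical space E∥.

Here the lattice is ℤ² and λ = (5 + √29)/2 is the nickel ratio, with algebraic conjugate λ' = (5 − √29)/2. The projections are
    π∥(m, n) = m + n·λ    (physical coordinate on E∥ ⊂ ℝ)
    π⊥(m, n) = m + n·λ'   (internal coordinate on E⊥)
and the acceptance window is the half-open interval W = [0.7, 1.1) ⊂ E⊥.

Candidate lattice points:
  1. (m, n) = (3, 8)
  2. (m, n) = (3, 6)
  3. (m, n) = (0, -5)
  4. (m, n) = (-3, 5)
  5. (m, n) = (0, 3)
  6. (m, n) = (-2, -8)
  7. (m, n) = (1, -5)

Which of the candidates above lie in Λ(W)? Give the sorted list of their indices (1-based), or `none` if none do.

3

Numerically λ ≈ 5.1926 and λ' = −1/λ ≈ -0.1926.
candidate 1: (m,n)=(3,8) → π∥ = 3+8·λ ≈ 44.5407, π⊥ = 3+8·λ' ≈ 1.4593 ∉ [0.7, 1.1) ⇒ out
candidate 2: (m,n)=(3,6) → π∥ = 3+6·λ ≈ 34.1555, π⊥ = 3+6·λ' ≈ 1.8445 ∉ [0.7, 1.1) ⇒ out
candidate 3: (m,n)=(0,-5) → π∥ = 0-5·λ ≈ -25.9629, π⊥ = 0-5·λ' ≈ 0.9629 ∈ [0.7, 1.1) ⇒ IN Λ
candidate 4: (m,n)=(-3,5) → π∥ = -3+5·λ ≈ 22.9629, π⊥ = -3+5·λ' ≈ -3.9629 ∉ [0.7, 1.1) ⇒ out
candidate 5: (m,n)=(0,3) → π∥ = 0+3·λ ≈ 15.5777, π⊥ = 0+3·λ' ≈ -0.5777 ∉ [0.7, 1.1) ⇒ out
candidate 6: (m,n)=(-2,-8) → π∥ = -2-8·λ ≈ -43.5407, π⊥ = -2-8·λ' ≈ -0.4593 ∉ [0.7, 1.1) ⇒ out
candidate 7: (m,n)=(1,-5) → π∥ = 1-5·λ ≈ -24.9629, π⊥ = 1-5·λ' ≈ 1.9629 ∉ [0.7, 1.1) ⇒ out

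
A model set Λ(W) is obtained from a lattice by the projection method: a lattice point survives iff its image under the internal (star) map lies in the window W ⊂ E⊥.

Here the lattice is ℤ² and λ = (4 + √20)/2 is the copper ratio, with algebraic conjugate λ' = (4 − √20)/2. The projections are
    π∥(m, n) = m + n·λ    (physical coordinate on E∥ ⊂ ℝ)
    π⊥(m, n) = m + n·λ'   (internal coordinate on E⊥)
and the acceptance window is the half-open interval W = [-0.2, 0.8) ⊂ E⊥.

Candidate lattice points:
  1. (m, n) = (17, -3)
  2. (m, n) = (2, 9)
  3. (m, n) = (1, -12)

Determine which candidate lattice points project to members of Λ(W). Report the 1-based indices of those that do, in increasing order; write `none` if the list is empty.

Compute λ' = (4−√20)/2 = -0.23607, so π⊥(m,n) = m -0.23607·n.
#1 (17,-3): internal coord 17 + (-3)·λ' = +17.70820; +17.70820 ∉ [-0.2, 0.8) → out
#2 (2,9): internal coord 2 + (9)·λ' = -0.12461; -0.12461 ∈ [-0.2, 0.8) → IN Λ
#3 (1,-12): internal coord 1 + (-12)·λ' = +3.83282; +3.83282 ∉ [-0.2, 0.8) → out

2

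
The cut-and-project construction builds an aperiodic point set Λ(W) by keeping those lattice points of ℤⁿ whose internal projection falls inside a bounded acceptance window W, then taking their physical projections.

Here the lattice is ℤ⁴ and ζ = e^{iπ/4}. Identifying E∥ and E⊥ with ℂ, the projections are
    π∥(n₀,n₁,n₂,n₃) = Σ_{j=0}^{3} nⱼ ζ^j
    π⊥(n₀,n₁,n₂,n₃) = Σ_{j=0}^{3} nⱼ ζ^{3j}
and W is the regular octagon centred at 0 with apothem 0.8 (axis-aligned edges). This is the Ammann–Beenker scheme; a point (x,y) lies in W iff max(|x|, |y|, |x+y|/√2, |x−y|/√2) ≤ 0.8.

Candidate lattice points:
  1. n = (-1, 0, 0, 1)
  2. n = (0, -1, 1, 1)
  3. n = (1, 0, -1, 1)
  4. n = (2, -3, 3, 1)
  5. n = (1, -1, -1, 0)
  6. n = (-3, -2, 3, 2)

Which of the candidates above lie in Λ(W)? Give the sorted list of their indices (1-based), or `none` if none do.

Internal map: ζ^{3j} for j=0..3 gives (1,0), (−√2/2,√2/2), (0,−1), (√2/2,√2/2).
candidate 1: n = (-1, 0, 0, 1) → π⊥ ≈ (-0.2929, +0.7071); max(|x|,|y|,|x±y|/√2) = 0.7071 ≤ 0.8 ⇒ ∈ W
candidate 2: n = (0, -1, 1, 1) → π⊥ ≈ (+1.4142, -1.0000); max(|x|,|y|,|x±y|/√2) = 1.7071 > 0.8 ⇒ ∉ W
candidate 3: n = (1, 0, -1, 1) → π⊥ ≈ (+1.7071, +1.7071); max(|x|,|y|,|x±y|/√2) = 2.4142 > 0.8 ⇒ ∉ W
candidate 4: n = (2, -3, 3, 1) → π⊥ ≈ (+4.8284, -4.4142); max(|x|,|y|,|x±y|/√2) = 6.5355 > 0.8 ⇒ ∉ W
candidate 5: n = (1, -1, -1, 0) → π⊥ ≈ (+1.7071, +0.2929); max(|x|,|y|,|x±y|/√2) = 1.7071 > 0.8 ⇒ ∉ W
candidate 6: n = (-3, -2, 3, 2) → π⊥ ≈ (-0.1716, -3.0000); max(|x|,|y|,|x±y|/√2) = 3.0000 > 0.8 ⇒ ∉ W

1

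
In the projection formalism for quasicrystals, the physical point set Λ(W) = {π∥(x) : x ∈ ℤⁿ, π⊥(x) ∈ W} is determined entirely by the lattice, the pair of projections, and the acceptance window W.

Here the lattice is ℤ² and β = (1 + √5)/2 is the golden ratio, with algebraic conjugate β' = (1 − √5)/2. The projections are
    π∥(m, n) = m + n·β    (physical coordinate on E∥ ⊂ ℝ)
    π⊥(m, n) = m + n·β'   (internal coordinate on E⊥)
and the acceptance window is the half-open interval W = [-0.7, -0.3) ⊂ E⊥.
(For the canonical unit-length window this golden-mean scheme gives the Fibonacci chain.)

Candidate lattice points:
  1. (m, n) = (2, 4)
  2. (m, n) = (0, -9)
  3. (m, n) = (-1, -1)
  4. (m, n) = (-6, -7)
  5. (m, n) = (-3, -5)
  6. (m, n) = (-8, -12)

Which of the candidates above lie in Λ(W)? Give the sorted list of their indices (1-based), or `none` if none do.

1, 3, 6

Compute β' = (1−√5)/2 = -0.618034, so π⊥(m,n) = m -0.618034·n.
[1] lift (2,4): star map gives -0.472136; window check -0.7 ≤ -0.472136 < -0.3 is true → IN Λ
[2] lift (0,-9): star map gives 5.562306; window check -0.7 ≤ 5.562306 < -0.3 is false → out
[3] lift (-1,-1): star map gives -0.381966; window check -0.7 ≤ -0.381966 < -0.3 is true → IN Λ
[4] lift (-6,-7): star map gives -1.673762; window check -0.7 ≤ -1.673762 < -0.3 is false → out
[5] lift (-3,-5): star map gives 0.090170; window check -0.7 ≤ 0.090170 < -0.3 is false → out
[6] lift (-8,-12): star map gives -0.583592; window check -0.7 ≤ -0.583592 < -0.3 is true → IN Λ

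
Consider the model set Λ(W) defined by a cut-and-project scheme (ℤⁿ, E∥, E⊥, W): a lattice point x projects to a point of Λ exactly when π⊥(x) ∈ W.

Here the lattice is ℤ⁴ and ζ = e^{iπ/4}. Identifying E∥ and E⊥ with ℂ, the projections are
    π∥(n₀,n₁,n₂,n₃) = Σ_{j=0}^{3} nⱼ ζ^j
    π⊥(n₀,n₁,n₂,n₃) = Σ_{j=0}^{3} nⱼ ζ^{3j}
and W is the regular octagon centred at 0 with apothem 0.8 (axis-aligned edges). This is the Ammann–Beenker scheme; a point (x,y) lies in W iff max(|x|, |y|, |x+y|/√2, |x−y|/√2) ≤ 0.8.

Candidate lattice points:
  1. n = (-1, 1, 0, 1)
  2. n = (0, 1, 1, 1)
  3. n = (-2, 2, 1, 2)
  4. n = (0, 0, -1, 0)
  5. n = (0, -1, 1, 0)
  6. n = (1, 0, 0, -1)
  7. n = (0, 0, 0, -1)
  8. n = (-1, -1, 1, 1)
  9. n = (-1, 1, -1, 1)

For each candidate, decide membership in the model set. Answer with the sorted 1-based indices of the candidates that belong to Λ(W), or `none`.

2, 6

With ζ = e^{iπ/4} the internal vectors are ζ^0,ζ^3,ζ^6,ζ^9.
#1 (-1, 1, 0, 1): internal (-1.00000, 1.41421); octagon support 1.70711 vs apothem 0.8 → ∉ W
#2 (0, 1, 1, 1): internal (0.00000, 0.41421); octagon support 0.41421 vs apothem 0.8 → ∈ W
#3 (-2, 2, 1, 2): internal (-2.00000, 1.82843); octagon support 2.70711 vs apothem 0.8 → ∉ W
#4 (0, 0, -1, 0): internal (0.00000, 1.00000); octagon support 1.00000 vs apothem 0.8 → ∉ W
#5 (0, -1, 1, 0): internal (0.70711, -1.70711); octagon support 1.70711 vs apothem 0.8 → ∉ W
#6 (1, 0, 0, -1): internal (0.29289, -0.70711); octagon support 0.70711 vs apothem 0.8 → ∈ W
#7 (0, 0, 0, -1): internal (-0.70711, -0.70711); octagon support 1.00000 vs apothem 0.8 → ∉ W
#8 (-1, -1, 1, 1): internal (0.41421, -1.00000); octagon support 1.00000 vs apothem 0.8 → ∉ W
#9 (-1, 1, -1, 1): internal (-1.00000, 2.41421); octagon support 2.41421 vs apothem 0.8 → ∉ W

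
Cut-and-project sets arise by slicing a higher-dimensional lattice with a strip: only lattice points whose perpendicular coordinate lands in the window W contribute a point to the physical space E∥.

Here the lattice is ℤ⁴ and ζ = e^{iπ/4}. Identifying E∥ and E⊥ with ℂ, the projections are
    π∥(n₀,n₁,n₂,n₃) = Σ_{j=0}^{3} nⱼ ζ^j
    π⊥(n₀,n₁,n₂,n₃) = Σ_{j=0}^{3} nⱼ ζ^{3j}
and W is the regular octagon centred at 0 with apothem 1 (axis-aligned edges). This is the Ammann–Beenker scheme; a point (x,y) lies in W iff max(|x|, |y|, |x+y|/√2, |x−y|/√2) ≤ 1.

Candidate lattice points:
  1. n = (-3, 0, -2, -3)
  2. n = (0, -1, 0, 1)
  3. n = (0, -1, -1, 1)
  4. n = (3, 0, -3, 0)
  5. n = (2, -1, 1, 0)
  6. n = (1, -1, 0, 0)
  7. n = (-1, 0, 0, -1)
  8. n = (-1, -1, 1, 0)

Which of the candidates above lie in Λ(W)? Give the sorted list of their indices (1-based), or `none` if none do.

π⊥(n) = n₀ + n₁ζ³ + n₂ζ⁶ + n₃ζ⁹ where ζ = e^{iπ/4}.
candidate 1: n = (-3, 0, -2, -3) → π⊥ ≈ (-5.1213, -0.1213); max(|x|,|y|,|x±y|/√2) = 5.1213 > 1 ⇒ ∉ W
candidate 2: n = (0, -1, 0, 1) → π⊥ ≈ (+1.4142, +0.0000); max(|x|,|y|,|x±y|/√2) = 1.4142 > 1 ⇒ ∉ W
candidate 3: n = (0, -1, -1, 1) → π⊥ ≈ (+1.4142, +1.0000); max(|x|,|y|,|x±y|/√2) = 1.7071 > 1 ⇒ ∉ W
candidate 4: n = (3, 0, -3, 0) → π⊥ ≈ (+3.0000, +3.0000); max(|x|,|y|,|x±y|/√2) = 4.2426 > 1 ⇒ ∉ W
candidate 5: n = (2, -1, 1, 0) → π⊥ ≈ (+2.7071, -1.7071); max(|x|,|y|,|x±y|/√2) = 3.1213 > 1 ⇒ ∉ W
candidate 6: n = (1, -1, 0, 0) → π⊥ ≈ (+1.7071, -0.7071); max(|x|,|y|,|x±y|/√2) = 1.7071 > 1 ⇒ ∉ W
candidate 7: n = (-1, 0, 0, -1) → π⊥ ≈ (-1.7071, -0.7071); max(|x|,|y|,|x±y|/√2) = 1.7071 > 1 ⇒ ∉ W
candidate 8: n = (-1, -1, 1, 0) → π⊥ ≈ (-0.2929, -1.7071); max(|x|,|y|,|x±y|/√2) = 1.7071 > 1 ⇒ ∉ W

none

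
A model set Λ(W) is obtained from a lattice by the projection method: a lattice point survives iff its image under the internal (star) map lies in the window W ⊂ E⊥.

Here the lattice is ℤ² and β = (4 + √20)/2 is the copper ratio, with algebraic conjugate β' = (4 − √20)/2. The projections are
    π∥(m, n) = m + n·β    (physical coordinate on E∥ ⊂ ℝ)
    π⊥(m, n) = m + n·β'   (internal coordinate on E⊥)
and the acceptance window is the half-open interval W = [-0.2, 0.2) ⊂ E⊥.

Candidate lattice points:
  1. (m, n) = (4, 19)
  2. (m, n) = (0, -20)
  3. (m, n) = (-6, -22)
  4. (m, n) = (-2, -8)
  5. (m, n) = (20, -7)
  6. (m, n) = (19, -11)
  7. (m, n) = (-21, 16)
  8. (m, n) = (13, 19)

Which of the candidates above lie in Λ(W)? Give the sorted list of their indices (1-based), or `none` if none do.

4

Numerically β ≈ 4.23607 and β' = −1/β ≈ -0.23607.
[1] lift (4,19): star map gives -0.48529; window check -0.2 ≤ -0.48529 < 0.2 is false → out
[2] lift (0,-20): star map gives 4.72136; window check -0.2 ≤ 4.72136 < 0.2 is false → out
[3] lift (-6,-22): star map gives -0.80650; window check -0.2 ≤ -0.80650 < 0.2 is false → out
[4] lift (-2,-8): star map gives -0.11146; window check -0.2 ≤ -0.11146 < 0.2 is true → IN Λ
[5] lift (20,-7): star map gives 21.65248; window check -0.2 ≤ 21.65248 < 0.2 is false → out
[6] lift (19,-11): star map gives 21.59675; window check -0.2 ≤ 21.59675 < 0.2 is false → out
[7] lift (-21,16): star map gives -24.77709; window check -0.2 ≤ -24.77709 < 0.2 is false → out
[8] lift (13,19): star map gives 8.51471; window check -0.2 ≤ 8.51471 < 0.2 is false → out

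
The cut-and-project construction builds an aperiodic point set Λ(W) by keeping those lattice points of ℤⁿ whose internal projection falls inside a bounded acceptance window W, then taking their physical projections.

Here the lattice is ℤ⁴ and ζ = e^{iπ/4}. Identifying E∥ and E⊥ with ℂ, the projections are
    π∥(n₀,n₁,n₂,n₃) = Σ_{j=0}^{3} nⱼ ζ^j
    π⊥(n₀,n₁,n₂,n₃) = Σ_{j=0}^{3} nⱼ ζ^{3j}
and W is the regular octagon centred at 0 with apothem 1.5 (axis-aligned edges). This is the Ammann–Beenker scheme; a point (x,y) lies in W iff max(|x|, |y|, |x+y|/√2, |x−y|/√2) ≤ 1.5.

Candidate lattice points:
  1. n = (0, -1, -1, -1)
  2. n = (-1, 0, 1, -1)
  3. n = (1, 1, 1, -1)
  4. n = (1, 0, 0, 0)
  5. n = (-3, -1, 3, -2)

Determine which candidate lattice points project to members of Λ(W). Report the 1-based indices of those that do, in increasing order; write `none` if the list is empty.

With ζ = e^{iπ/4} the internal vectors are ζ^0,ζ^3,ζ^6,ζ^9.
#1 (0, -1, -1, -1): internal (0.00000, -0.41421); octagon support 0.41421 vs apothem 1.5 → ∈ W
#2 (-1, 0, 1, -1): internal (-1.70711, -1.70711); octagon support 2.41421 vs apothem 1.5 → ∉ W
#3 (1, 1, 1, -1): internal (-0.41421, -1.00000); octagon support 1.00000 vs apothem 1.5 → ∈ W
#4 (1, 0, 0, 0): internal (1.00000, 0.00000); octagon support 1.00000 vs apothem 1.5 → ∈ W
#5 (-3, -1, 3, -2): internal (-3.70711, -5.12132); octagon support 6.24264 vs apothem 1.5 → ∉ W

1, 3, 4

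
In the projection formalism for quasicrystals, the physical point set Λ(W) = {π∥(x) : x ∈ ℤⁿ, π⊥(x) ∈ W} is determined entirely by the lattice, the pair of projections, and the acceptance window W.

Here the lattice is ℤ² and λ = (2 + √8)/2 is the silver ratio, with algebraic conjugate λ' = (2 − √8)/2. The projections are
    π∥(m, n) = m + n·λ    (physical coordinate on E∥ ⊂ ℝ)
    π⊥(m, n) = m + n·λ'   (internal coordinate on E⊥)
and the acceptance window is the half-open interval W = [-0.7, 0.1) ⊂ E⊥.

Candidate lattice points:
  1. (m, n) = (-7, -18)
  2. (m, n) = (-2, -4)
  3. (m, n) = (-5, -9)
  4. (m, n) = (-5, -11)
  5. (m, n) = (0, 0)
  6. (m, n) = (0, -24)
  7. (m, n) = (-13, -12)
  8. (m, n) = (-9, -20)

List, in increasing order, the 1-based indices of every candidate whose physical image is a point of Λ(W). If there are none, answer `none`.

2, 4, 5

λ' = (2−√8)/2 ≈ -0.41421.
candidate 1: (m,n)=(-7,-18) → π∥ = -7-18·λ ≈ -50.45584, π⊥ = -7-18·λ' ≈ 0.45584 ∉ [-0.7, 0.1) ⇒ out
candidate 2: (m,n)=(-2,-4) → π∥ = -2-4·λ ≈ -11.65685, π⊥ = -2-4·λ' ≈ -0.34315 ∈ [-0.7, 0.1) ⇒ IN Λ
candidate 3: (m,n)=(-5,-9) → π∥ = -5-9·λ ≈ -26.72792, π⊥ = -5-9·λ' ≈ -1.27208 ∉ [-0.7, 0.1) ⇒ out
candidate 4: (m,n)=(-5,-11) → π∥ = -5-11·λ ≈ -31.55635, π⊥ = -5-11·λ' ≈ -0.44365 ∈ [-0.7, 0.1) ⇒ IN Λ
candidate 5: (m,n)=(0,0) → π∥ = 0+0·λ ≈ 0.00000, π⊥ = 0+0·λ' ≈ 0.00000 ∈ [-0.7, 0.1) ⇒ IN Λ
candidate 6: (m,n)=(0,-24) → π∥ = 0-24·λ ≈ -57.94113, π⊥ = 0-24·λ' ≈ 9.94113 ∉ [-0.7, 0.1) ⇒ out
candidate 7: (m,n)=(-13,-12) → π∥ = -13-12·λ ≈ -41.97056, π⊥ = -13-12·λ' ≈ -8.02944 ∉ [-0.7, 0.1) ⇒ out
candidate 8: (m,n)=(-9,-20) → π∥ = -9-20·λ ≈ -57.28427, π⊥ = -9-20·λ' ≈ -0.71573 ∉ [-0.7, 0.1) ⇒ out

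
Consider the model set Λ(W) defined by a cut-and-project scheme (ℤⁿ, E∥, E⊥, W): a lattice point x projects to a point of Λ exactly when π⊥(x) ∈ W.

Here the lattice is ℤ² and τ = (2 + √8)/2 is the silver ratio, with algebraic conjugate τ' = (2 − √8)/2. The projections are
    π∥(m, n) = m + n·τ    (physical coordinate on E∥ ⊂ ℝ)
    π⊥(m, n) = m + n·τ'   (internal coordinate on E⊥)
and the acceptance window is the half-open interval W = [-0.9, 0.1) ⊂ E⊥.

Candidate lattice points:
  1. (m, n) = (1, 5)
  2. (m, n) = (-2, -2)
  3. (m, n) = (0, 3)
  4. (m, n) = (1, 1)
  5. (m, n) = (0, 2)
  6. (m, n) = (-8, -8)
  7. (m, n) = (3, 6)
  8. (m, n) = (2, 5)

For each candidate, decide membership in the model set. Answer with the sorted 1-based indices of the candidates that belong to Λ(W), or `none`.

5, 8

τ' = (2−√8)/2 ≈ -0.4142.
#1 (1,5): internal coord 1 + (5)·τ' = -1.0711; -1.0711 ∉ [-0.9, 0.1) → out
#2 (-2,-2): internal coord -2 + (-2)·τ' = -1.1716; -1.1716 ∉ [-0.9, 0.1) → out
#3 (0,3): internal coord 0 + (3)·τ' = -1.2426; -1.2426 ∉ [-0.9, 0.1) → out
#4 (1,1): internal coord 1 + (1)·τ' = +0.5858; +0.5858 ∉ [-0.9, 0.1) → out
#5 (0,2): internal coord 0 + (2)·τ' = -0.8284; -0.8284 ∈ [-0.9, 0.1) → IN Λ
#6 (-8,-8): internal coord -8 + (-8)·τ' = -4.6863; -4.6863 ∉ [-0.9, 0.1) → out
#7 (3,6): internal coord 3 + (6)·τ' = +0.5147; +0.5147 ∉ [-0.9, 0.1) → out
#8 (2,5): internal coord 2 + (5)·τ' = -0.0711; -0.0711 ∈ [-0.9, 0.1) → IN Λ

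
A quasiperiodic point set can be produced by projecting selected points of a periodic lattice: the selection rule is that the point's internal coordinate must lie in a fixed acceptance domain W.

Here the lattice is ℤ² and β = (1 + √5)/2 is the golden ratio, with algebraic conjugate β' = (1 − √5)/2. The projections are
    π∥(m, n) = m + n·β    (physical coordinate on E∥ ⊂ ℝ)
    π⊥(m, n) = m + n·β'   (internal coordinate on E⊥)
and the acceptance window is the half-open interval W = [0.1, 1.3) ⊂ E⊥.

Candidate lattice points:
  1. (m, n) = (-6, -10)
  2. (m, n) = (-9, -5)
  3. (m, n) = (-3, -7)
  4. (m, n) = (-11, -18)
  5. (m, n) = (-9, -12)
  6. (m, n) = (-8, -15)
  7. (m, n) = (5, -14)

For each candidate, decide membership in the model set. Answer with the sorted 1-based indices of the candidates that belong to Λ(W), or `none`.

1, 4, 6

Compute β' = (1−√5)/2 = -0.618034, so π⊥(m,n) = m -0.618034·n.
[1] lift (-6,-10): star map gives 0.180340; window check 0.1 ≤ 0.180340 < 1.3 is true → IN Λ
[2] lift (-9,-5): star map gives -5.909830; window check 0.1 ≤ -5.909830 < 1.3 is false → out
[3] lift (-3,-7): star map gives 1.326238; window check 0.1 ≤ 1.326238 < 1.3 is false → out
[4] lift (-11,-18): star map gives 0.124612; window check 0.1 ≤ 0.124612 < 1.3 is true → IN Λ
[5] lift (-9,-12): star map gives -1.583592; window check 0.1 ≤ -1.583592 < 1.3 is false → out
[6] lift (-8,-15): star map gives 1.270510; window check 0.1 ≤ 1.270510 < 1.3 is true → IN Λ
[7] lift (5,-14): star map gives 13.652476; window check 0.1 ≤ 13.652476 < 1.3 is false → out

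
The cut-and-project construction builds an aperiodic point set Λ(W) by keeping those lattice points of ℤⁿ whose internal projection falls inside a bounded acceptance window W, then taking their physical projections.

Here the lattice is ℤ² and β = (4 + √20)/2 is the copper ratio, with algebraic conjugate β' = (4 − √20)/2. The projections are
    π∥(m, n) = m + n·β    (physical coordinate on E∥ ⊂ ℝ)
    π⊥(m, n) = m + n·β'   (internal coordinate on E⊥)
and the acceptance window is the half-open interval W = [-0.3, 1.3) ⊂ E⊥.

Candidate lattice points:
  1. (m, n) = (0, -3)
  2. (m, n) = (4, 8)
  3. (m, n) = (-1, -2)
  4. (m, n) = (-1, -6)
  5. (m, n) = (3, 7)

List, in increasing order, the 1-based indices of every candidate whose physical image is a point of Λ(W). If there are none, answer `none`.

1, 4

Numerically β ≈ 4.236068 and β' = −1/β ≈ -0.236068.
candidate 1: (m,n)=(0,-3) → π∥ = 0-3·β ≈ -12.708204, π⊥ = 0-3·β' ≈ 0.708204 ∈ [-0.3, 1.3) ⇒ IN Λ
candidate 2: (m,n)=(4,8) → π∥ = 4+8·β ≈ 37.888544, π⊥ = 4+8·β' ≈ 2.111456 ∉ [-0.3, 1.3) ⇒ out
candidate 3: (m,n)=(-1,-2) → π∥ = -1-2·β ≈ -9.472136, π⊥ = -1-2·β' ≈ -0.527864 ∉ [-0.3, 1.3) ⇒ out
candidate 4: (m,n)=(-1,-6) → π∥ = -1-6·β ≈ -26.416408, π⊥ = -1-6·β' ≈ 0.416408 ∈ [-0.3, 1.3) ⇒ IN Λ
candidate 5: (m,n)=(3,7) → π∥ = 3+7·β ≈ 32.652476, π⊥ = 3+7·β' ≈ 1.347524 ∉ [-0.3, 1.3) ⇒ out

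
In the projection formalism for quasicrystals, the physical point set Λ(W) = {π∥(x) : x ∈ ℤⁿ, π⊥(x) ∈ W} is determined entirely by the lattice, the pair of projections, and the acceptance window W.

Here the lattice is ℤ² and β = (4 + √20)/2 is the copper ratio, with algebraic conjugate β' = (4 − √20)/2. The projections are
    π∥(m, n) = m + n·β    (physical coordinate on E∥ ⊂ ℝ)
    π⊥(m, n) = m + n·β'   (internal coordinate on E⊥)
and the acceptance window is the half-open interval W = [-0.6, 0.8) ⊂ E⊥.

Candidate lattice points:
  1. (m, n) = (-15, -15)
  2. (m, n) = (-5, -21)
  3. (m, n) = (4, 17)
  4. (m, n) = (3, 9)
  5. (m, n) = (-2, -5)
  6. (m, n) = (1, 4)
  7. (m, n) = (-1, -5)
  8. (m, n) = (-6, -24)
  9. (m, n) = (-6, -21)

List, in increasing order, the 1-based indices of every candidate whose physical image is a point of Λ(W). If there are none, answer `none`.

2, 3, 6, 7, 8

Numerically β ≈ 4.23607 and β' = −1/β ≈ -0.23607.
#1 (-15,-15): internal coord -15 + (-15)·β' = -11.45898; -11.45898 ∉ [-0.6, 0.8) → out
#2 (-5,-21): internal coord -5 + (-21)·β' = -0.04257; -0.04257 ∈ [-0.6, 0.8) → IN Λ
#3 (4,17): internal coord 4 + (17)·β' = -0.01316; -0.01316 ∈ [-0.6, 0.8) → IN Λ
#4 (3,9): internal coord 3 + (9)·β' = +0.87539; +0.87539 ∉ [-0.6, 0.8) → out
#5 (-2,-5): internal coord -2 + (-5)·β' = -0.81966; -0.81966 ∉ [-0.6, 0.8) → out
#6 (1,4): internal coord 1 + (4)·β' = +0.05573; +0.05573 ∈ [-0.6, 0.8) → IN Λ
#7 (-1,-5): internal coord -1 + (-5)·β' = +0.18034; +0.18034 ∈ [-0.6, 0.8) → IN Λ
#8 (-6,-24): internal coord -6 + (-24)·β' = -0.33437; -0.33437 ∈ [-0.6, 0.8) → IN Λ
#9 (-6,-21): internal coord -6 + (-21)·β' = -1.04257; -1.04257 ∉ [-0.6, 0.8) → out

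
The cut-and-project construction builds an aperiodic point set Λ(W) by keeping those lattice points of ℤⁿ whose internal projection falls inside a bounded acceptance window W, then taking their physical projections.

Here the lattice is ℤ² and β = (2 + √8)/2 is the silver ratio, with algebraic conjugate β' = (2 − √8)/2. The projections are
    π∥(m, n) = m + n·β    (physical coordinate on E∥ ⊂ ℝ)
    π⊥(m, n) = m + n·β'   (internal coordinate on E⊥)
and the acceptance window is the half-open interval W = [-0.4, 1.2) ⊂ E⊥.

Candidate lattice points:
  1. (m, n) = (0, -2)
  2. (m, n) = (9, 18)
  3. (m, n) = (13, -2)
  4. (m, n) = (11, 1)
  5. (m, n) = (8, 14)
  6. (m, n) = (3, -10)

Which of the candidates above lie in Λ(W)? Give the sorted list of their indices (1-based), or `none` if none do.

Numerically β ≈ 2.4142 and β' = −1/β ≈ -0.4142.
candidate 1: (m,n)=(0,-2) → π∥ = 0-2·β ≈ -4.8284, π⊥ = 0-2·β' ≈ 0.8284 ∈ [-0.4, 1.2) ⇒ IN Λ
candidate 2: (m,n)=(9,18) → π∥ = 9+18·β ≈ 52.4558, π⊥ = 9+18·β' ≈ 1.5442 ∉ [-0.4, 1.2) ⇒ out
candidate 3: (m,n)=(13,-2) → π∥ = 13-2·β ≈ 8.1716, π⊥ = 13-2·β' ≈ 13.8284 ∉ [-0.4, 1.2) ⇒ out
candidate 4: (m,n)=(11,1) → π∥ = 11+1·β ≈ 13.4142, π⊥ = 11+1·β' ≈ 10.5858 ∉ [-0.4, 1.2) ⇒ out
candidate 5: (m,n)=(8,14) → π∥ = 8+14·β ≈ 41.7990, π⊥ = 8+14·β' ≈ 2.2010 ∉ [-0.4, 1.2) ⇒ out
candidate 6: (m,n)=(3,-10) → π∥ = 3-10·β ≈ -21.1421, π⊥ = 3-10·β' ≈ 7.1421 ∉ [-0.4, 1.2) ⇒ out

1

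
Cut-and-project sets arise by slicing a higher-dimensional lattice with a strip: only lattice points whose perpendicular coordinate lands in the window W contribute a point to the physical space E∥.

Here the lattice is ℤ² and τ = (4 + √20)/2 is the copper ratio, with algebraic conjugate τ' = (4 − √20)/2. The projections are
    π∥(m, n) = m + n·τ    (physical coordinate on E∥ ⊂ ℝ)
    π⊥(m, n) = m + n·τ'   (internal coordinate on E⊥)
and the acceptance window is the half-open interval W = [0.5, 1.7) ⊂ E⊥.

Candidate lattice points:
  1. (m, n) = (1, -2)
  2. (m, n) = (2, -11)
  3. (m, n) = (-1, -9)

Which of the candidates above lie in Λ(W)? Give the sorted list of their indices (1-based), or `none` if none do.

1, 3

Numerically τ ≈ 4.2361 and τ' = −1/τ ≈ -0.2361.
#1 (1,-2): internal coord 1 + (-2)·τ' = +1.4721; +1.4721 ∈ [0.5, 1.7) → IN Λ
#2 (2,-11): internal coord 2 + (-11)·τ' = +4.5967; +4.5967 ∉ [0.5, 1.7) → out
#3 (-1,-9): internal coord -1 + (-9)·τ' = +1.1246; +1.1246 ∈ [0.5, 1.7) → IN Λ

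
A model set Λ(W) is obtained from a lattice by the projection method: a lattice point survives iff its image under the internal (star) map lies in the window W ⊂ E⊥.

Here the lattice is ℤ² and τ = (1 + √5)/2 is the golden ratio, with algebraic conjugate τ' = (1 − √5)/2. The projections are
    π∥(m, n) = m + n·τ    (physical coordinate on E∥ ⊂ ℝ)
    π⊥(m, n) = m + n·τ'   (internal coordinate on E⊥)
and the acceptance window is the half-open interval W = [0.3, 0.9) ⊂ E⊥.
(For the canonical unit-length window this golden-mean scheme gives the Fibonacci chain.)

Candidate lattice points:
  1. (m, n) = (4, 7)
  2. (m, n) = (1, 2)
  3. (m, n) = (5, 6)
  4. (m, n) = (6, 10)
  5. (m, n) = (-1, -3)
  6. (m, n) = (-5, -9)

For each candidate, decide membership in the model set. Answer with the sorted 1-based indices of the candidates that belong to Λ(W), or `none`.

Compute τ' = (1−√5)/2 = -0.618034, so π⊥(m,n) = m -0.618034·n.
[1] lift (4,7): star map gives -0.326238; window check 0.3 ≤ -0.326238 < 0.9 is false → out
[2] lift (1,2): star map gives -0.236068; window check 0.3 ≤ -0.236068 < 0.9 is false → out
[3] lift (5,6): star map gives 1.291796; window check 0.3 ≤ 1.291796 < 0.9 is false → out
[4] lift (6,10): star map gives -0.180340; window check 0.3 ≤ -0.180340 < 0.9 is false → out
[5] lift (-1,-3): star map gives 0.854102; window check 0.3 ≤ 0.854102 < 0.9 is true → IN Λ
[6] lift (-5,-9): star map gives 0.562306; window check 0.3 ≤ 0.562306 < 0.9 is true → IN Λ

5, 6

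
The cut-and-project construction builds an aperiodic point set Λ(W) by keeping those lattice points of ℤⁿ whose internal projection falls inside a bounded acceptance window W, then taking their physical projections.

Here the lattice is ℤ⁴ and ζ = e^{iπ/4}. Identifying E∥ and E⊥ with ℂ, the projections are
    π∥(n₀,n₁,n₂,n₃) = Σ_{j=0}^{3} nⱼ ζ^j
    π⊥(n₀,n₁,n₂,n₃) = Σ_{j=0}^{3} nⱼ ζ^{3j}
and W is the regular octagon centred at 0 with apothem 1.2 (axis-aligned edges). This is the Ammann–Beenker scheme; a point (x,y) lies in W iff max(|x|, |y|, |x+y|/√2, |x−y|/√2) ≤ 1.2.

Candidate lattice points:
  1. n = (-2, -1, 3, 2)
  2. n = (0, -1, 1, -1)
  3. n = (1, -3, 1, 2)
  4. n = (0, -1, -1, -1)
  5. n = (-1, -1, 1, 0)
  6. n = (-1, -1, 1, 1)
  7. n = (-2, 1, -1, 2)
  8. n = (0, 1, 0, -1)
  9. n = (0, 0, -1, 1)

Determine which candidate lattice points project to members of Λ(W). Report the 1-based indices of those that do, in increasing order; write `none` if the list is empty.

With ζ = e^{iπ/4} the internal vectors are ζ^0,ζ^3,ζ^6,ζ^9.
candidate 1: n = (-2, -1, 3, 2) → π⊥ ≈ (+0.1213, -2.2929); max(|x|,|y|,|x±y|/√2) = 2.2929 > 1.2 ⇒ ∉ W
candidate 2: n = (0, -1, 1, -1) → π⊥ ≈ (+0.0000, -2.4142); max(|x|,|y|,|x±y|/√2) = 2.4142 > 1.2 ⇒ ∉ W
candidate 3: n = (1, -3, 1, 2) → π⊥ ≈ (+4.5355, -1.7071); max(|x|,|y|,|x±y|/√2) = 4.5355 > 1.2 ⇒ ∉ W
candidate 4: n = (0, -1, -1, -1) → π⊥ ≈ (+0.0000, -0.4142); max(|x|,|y|,|x±y|/√2) = 0.4142 ≤ 1.2 ⇒ ∈ W
candidate 5: n = (-1, -1, 1, 0) → π⊥ ≈ (-0.2929, -1.7071); max(|x|,|y|,|x±y|/√2) = 1.7071 > 1.2 ⇒ ∉ W
candidate 6: n = (-1, -1, 1, 1) → π⊥ ≈ (+0.4142, -1.0000); max(|x|,|y|,|x±y|/√2) = 1.0000 ≤ 1.2 ⇒ ∈ W
candidate 7: n = (-2, 1, -1, 2) → π⊥ ≈ (-1.2929, +3.1213); max(|x|,|y|,|x±y|/√2) = 3.1213 > 1.2 ⇒ ∉ W
candidate 8: n = (0, 1, 0, -1) → π⊥ ≈ (-1.4142, +0.0000); max(|x|,|y|,|x±y|/√2) = 1.4142 > 1.2 ⇒ ∉ W
candidate 9: n = (0, 0, -1, 1) → π⊥ ≈ (+0.7071, +1.7071); max(|x|,|y|,|x±y|/√2) = 1.7071 > 1.2 ⇒ ∉ W

4, 6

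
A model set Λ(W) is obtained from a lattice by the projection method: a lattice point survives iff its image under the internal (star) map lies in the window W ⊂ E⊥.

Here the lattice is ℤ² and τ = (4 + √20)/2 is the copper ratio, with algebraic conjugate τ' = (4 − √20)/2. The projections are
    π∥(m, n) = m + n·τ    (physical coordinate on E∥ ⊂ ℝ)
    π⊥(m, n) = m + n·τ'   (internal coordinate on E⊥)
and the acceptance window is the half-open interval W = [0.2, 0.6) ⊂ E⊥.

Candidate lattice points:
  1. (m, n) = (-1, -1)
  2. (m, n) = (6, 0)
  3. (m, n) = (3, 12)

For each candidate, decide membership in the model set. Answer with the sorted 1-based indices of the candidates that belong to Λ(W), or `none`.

none

Compute τ' = (4−√20)/2 = -0.23607, so π⊥(m,n) = m -0.23607·n.
#1 (-1,-1): internal coord -1 + (-1)·τ' = -0.76393; -0.76393 ∉ [0.2, 0.6) → out
#2 (6,0): internal coord 6 + (0)·τ' = +6.00000; +6.00000 ∉ [0.2, 0.6) → out
#3 (3,12): internal coord 3 + (12)·τ' = +0.16718; +0.16718 ∉ [0.2, 0.6) → out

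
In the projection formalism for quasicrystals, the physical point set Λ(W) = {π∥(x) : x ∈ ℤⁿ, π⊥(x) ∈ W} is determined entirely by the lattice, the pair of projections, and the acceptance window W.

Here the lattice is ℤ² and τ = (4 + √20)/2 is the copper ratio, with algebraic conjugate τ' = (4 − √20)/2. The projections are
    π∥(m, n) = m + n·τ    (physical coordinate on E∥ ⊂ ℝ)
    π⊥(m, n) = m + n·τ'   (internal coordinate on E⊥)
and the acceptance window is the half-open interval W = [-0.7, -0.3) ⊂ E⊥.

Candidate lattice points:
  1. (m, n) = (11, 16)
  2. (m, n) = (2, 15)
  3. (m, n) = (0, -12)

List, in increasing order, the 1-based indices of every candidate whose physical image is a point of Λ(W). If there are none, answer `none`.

Compute τ' = (4−√20)/2 = -0.2361, so π⊥(m,n) = m -0.2361·n.
candidate 1: (m,n)=(11,16) → π∥ = 11+16·τ ≈ 78.7771, π⊥ = 11+16·τ' ≈ 7.2229 ∉ [-0.7, -0.3) ⇒ out
candidate 2: (m,n)=(2,15) → π∥ = 2+15·τ ≈ 65.5410, π⊥ = 2+15·τ' ≈ -1.5410 ∉ [-0.7, -0.3) ⇒ out
candidate 3: (m,n)=(0,-12) → π∥ = 0-12·τ ≈ -50.8328, π⊥ = 0-12·τ' ≈ 2.8328 ∉ [-0.7, -0.3) ⇒ out

none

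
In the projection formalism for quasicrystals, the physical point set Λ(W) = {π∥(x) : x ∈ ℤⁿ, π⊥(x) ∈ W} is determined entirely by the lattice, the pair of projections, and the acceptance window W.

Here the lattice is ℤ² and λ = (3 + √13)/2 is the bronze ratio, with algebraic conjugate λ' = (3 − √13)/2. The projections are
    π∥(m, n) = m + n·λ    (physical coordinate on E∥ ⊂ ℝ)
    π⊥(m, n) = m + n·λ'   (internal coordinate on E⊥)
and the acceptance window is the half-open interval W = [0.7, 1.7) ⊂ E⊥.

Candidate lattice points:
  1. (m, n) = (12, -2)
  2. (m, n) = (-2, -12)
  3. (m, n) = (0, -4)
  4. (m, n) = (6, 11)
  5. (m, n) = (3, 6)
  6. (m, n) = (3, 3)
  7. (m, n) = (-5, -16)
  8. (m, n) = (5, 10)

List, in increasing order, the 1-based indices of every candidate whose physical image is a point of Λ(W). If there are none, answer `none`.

2, 3, 5

Numerically λ ≈ 3.302776 and λ' = −1/λ ≈ -0.302776.
[1] lift (12,-2): star map gives 12.605551; window check 0.7 ≤ 12.605551 < 1.7 is false → out
[2] lift (-2,-12): star map gives 1.633308; window check 0.7 ≤ 1.633308 < 1.7 is true → IN Λ
[3] lift (0,-4): star map gives 1.211103; window check 0.7 ≤ 1.211103 < 1.7 is true → IN Λ
[4] lift (6,11): star map gives 2.669468; window check 0.7 ≤ 2.669468 < 1.7 is false → out
[5] lift (3,6): star map gives 1.183346; window check 0.7 ≤ 1.183346 < 1.7 is true → IN Λ
[6] lift (3,3): star map gives 2.091673; window check 0.7 ≤ 2.091673 < 1.7 is false → out
[7] lift (-5,-16): star map gives -0.155590; window check 0.7 ≤ -0.155590 < 1.7 is false → out
[8] lift (5,10): star map gives 1.972244; window check 0.7 ≤ 1.972244 < 1.7 is false → out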